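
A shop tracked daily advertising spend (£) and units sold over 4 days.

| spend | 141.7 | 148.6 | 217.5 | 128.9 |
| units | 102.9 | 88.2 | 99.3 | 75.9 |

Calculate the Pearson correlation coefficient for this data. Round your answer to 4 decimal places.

0.5255

n = 4, Σx = 636.7, Σy = 366.3, Σx² = 106082.31, Σy² = 33988.95, Σxy = 59068.71
nΣxy − ΣxΣy = 236274.84 − 233223.21 = 3051.63
nΣx² − (Σx)² = 424329.24 − 405386.89 = 18942.35; nΣy² − (Σy)² = 135955.8 − 134175.69 = 1780.11
r = 3051.63 / √(18942.35 × 1780.11) = 3051.63 / 5806.8465 ≈ 0.5255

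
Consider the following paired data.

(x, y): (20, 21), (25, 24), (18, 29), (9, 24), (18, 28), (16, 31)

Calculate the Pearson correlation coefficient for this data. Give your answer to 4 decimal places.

-0.1588

n = 6, Σx = 106, Σy = 157, Σx² = 2010, Σy² = 4179, Σxy = 2758
nΣxy − ΣxΣy = 16548 − 16642 = -94
nΣx² − (Σx)² = 12060 − 11236 = 824; nΣy² − (Σy)² = 25074 − 24649 = 425
r = -94 / √(824 × 425) = -94 / 591.7770 ≈ -0.1588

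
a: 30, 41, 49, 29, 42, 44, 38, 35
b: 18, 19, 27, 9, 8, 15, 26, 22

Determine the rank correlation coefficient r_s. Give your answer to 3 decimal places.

0.238

Rank a: 2, 5, 8, 1, 6, 7, 4, 3
Rank b: 4, 5, 8, 2, 1, 3, 7, 6
d = rank(a) − rank(b): -2, 0, 0, -1, 5, 4, -3, -3; Σd² = 64
ρ = 1 − 6Σd² / [n(n²−1)] = 1 − 6×64 / (8×63) = 1 − 384/504 ≈ 0.238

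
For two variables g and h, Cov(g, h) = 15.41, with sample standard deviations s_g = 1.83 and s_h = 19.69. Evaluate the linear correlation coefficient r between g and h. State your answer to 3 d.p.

0.428

r = Cov(g,h) / (s_g · s_h) = 15.41 / (1.83 × 19.69)
  = 15.41 / 36.0327 ≈ 0.428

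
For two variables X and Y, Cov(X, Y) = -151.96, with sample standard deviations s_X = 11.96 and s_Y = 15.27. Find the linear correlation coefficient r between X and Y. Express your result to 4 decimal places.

r = Cov(X,Y) / (s_X · s_Y) = -151.96 / (11.96 × 15.27)
  = -151.96 / 182.6292 ≈ -0.8321

-0.8321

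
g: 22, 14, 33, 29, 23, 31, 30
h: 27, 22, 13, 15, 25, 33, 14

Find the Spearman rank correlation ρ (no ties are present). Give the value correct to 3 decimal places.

Rank g: 2, 1, 7, 4, 3, 6, 5
Rank h: 6, 4, 1, 3, 5, 7, 2
d = rank(g) − rank(h): -4, -3, 6, 1, -2, -1, 3; Σd² = 76
ρ = 1 − 6Σd² / [n(n²−1)] = 1 − 6×76 / (7×48) = 1 − 456/336 ≈ -0.357

-0.357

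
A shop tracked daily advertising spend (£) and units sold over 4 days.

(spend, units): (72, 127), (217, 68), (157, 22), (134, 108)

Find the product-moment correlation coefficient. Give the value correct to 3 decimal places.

-0.633

n = 4, Σx = 580, Σy = 325, Σx² = 94878, Σy² = 32901, Σxy = 41826
nΣxy − ΣxΣy = 167304 − 188500 = -21196
nΣx² − (Σx)² = 379512 − 336400 = 43112; nΣy² − (Σy)² = 131604 − 105625 = 25979
r = -21196 / √(43112 × 25979) = -21196 / 33466.5004 ≈ -0.633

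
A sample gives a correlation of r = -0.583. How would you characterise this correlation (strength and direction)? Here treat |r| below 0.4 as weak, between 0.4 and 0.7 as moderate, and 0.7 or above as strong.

r = -0.583 < 0 so the relationship is negative.
|r| = 0.583, which falls in the moderate range.

moderate negative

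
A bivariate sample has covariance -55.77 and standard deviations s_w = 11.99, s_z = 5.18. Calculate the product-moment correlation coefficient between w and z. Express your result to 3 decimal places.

r = Cov(w,z) / (s_w · s_z) = -55.77 / (11.99 × 5.18)
  = -55.77 / 62.1082 ≈ -0.898

-0.898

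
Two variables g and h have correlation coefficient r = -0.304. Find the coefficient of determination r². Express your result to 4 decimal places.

0.0924

r² = (-0.304)² = 0.0924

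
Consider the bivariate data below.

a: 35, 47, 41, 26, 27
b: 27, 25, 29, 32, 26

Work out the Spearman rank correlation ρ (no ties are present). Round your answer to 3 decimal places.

-0.600

Rank a: 3, 5, 4, 1, 2
Rank b: 3, 1, 4, 5, 2
d = rank(a) − rank(b): 0, 4, 0, -4, 0; Σd² = 32
ρ = 1 − 6Σd² / [n(n²−1)] = 1 − 6×32 / (5×24) = 1 − 192/120 ≈ -0.600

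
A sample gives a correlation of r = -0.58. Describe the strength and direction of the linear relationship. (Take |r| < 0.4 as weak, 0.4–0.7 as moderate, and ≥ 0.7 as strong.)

r = -0.58 < 0 so the relationship is negative.
|r| = 0.58, which falls in the moderate range.

moderate negative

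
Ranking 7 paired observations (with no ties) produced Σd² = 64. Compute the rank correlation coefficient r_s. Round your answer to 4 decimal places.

ρ = 1 − 6Σd² / [n(n²−1)] = 1 − 6×64 / (7×48)
  = 1 − 384/336 = 1 − 1.14286 ≈ -0.1429

-0.1429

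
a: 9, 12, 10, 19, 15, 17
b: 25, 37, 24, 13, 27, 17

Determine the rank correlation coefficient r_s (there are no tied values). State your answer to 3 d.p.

Rank a: 1, 3, 2, 6, 4, 5
Rank b: 4, 6, 3, 1, 5, 2
d = rank(a) − rank(b): -3, -3, -1, 5, -1, 3; Σd² = 54
ρ = 1 − 6Σd² / [n(n²−1)] = 1 − 6×54 / (6×35) = 1 − 324/210 ≈ -0.543

-0.543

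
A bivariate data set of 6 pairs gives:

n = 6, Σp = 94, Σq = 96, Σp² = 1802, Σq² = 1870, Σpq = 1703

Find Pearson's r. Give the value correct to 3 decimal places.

0.600

r = (nΣpq − ΣpΣq) / √[(nΣp² − (Σp)²)(nΣq² − (Σq)²)]
Numerator: 6×1703 − 94×96 = 1194
Denominator: √[(10812 − 8836)(11220 − 9216)] = √[1976 × 2004] = 1989.9508
r = 1194 / 1989.9508 ≈ 0.600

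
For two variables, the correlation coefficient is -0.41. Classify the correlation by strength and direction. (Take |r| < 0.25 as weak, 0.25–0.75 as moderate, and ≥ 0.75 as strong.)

moderate negative

r = -0.41 < 0 so the relationship is negative.
|r| = 0.41, which falls in the moderate range.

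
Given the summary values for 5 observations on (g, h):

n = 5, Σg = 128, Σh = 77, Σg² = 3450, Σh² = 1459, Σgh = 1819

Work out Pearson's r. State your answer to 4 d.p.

-0.6997

r = (nΣgh − ΣgΣh) / √[(nΣg² − (Σg)²)(nΣh² − (Σh)²)]
Numerator: 5×1819 − 128×77 = -761
Denominator: √[(17250 − 16384)(7295 − 5929)] = √[866 × 1366] = 1087.6378
r = -761 / 1087.6378 ≈ -0.6997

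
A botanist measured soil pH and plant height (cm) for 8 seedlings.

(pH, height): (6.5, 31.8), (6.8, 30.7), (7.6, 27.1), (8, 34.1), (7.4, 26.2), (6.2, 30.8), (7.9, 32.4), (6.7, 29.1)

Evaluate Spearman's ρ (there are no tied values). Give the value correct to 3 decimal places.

0.238

Rank pH: 2, 4, 6, 8, 5, 1, 7, 3
Rank height: 6, 4, 2, 8, 1, 5, 7, 3
d = rank(pH) − rank(height): -4, 0, 4, 0, 4, -4, 0, 0; Σd² = 64
ρ = 1 − 6Σd² / [n(n²−1)] = 1 − 6×64 / (8×63) = 1 − 384/504 ≈ 0.238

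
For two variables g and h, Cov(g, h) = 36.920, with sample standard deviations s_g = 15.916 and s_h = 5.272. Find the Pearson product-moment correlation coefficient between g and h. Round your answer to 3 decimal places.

r = Cov(g,h) / (s_g · s_h) = 36.920 / (15.916 × 5.272)
  = 36.920 / 83.9092 ≈ 0.440

0.440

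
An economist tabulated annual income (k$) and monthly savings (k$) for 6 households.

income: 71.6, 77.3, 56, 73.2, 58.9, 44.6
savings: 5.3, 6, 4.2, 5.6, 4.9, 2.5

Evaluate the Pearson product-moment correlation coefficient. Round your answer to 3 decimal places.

0.960

n = 6, Σx = 381.6, Σy = 28.5, Σx² = 25054.46, Σy² = 143.35, Σxy = 1888.51
nΣxy − ΣxΣy = 11331.06 − 10875.6 = 455.46
nΣx² − (Σx)² = 150326.76 − 145618.56 = 4708.2; nΣy² − (Σy)² = 860.1 − 812.25 = 47.85
r = 455.46 / √(4708.2 × 47.85) = 455.46 / 474.6445 ≈ 0.960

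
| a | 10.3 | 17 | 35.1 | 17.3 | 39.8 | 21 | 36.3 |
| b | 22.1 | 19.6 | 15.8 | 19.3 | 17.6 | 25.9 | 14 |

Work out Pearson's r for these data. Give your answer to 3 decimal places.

-0.690

n = 7, Σa = 176.8, Σb = 134.3, Σa² = 5269.12, Σb² = 2671.27, Σab = 3201.88
nΣab − ΣaΣb = 22413.16 − 23744.24 = -1331.08
nΣa² − (Σa)² = 36883.84 − 31258.24 = 5625.6; nΣb² − (Σb)² = 18698.89 − 18036.49 = 662.4
r = -1331.08 / √(5625.6 × 662.4) = -1331.08 / 1930.3879 ≈ -0.690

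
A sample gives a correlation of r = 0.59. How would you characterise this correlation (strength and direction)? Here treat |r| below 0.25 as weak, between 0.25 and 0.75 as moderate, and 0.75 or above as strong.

moderate positive

r = 0.59 > 0 so the relationship is positive.
|r| = 0.59, which falls in the moderate range.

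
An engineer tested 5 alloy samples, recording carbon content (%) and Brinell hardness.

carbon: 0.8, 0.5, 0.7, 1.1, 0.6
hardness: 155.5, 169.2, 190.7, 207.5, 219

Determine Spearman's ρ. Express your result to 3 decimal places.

Rank carbon: 4, 1, 3, 5, 2
Rank hardness: 1, 2, 3, 4, 5
d = rank(carbon) − rank(hardness): 3, -1, 0, 1, -3; Σd² = 20
ρ = 1 − 6Σd² / [n(n²−1)] = 1 − 6×20 / (5×24) = 1 − 120/120 ≈ 0.000

0.000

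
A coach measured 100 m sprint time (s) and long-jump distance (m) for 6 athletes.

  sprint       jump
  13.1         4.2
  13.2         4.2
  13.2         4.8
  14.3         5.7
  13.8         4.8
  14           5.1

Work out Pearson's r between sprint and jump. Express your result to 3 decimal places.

n = 6, Σx = 81.6, Σy = 28.8, Σx² = 1111.02, Σy² = 139.86, Σxy = 392.97
nΣxy − ΣxΣy = 2357.82 − 2350.08 = 7.74
nΣx² − (Σx)² = 6666.12 − 6658.56 = 7.56; nΣy² − (Σy)² = 839.16 − 829.44 = 9.72
r = 7.74 / √(7.56 × 9.72) = 7.74 / 8.5722 ≈ 0.903

0.903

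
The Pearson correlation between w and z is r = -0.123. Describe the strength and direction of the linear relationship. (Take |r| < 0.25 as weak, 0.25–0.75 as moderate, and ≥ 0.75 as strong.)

weak negative

r = -0.123 < 0 so the relationship is negative.
|r| = 0.123, which falls in the weak range.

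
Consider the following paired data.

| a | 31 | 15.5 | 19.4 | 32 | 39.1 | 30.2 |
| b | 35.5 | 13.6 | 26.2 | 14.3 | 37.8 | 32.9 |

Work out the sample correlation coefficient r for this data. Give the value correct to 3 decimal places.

0.606

n = 6, Σa = 167.2, Σb = 160.3, Σa² = 5042.46, Σb² = 4847.39, Σab = 4748.74
nΣab − ΣaΣb = 28492.44 − 26802.16 = 1690.28
nΣa² − (Σa)² = 30254.76 − 27955.84 = 2298.92; nΣb² − (Σb)² = 29084.34 − 25696.09 = 3388.25
r = 1690.28 / √(2298.92 × 3388.25) = 1690.28 / 2790.9346 ≈ 0.606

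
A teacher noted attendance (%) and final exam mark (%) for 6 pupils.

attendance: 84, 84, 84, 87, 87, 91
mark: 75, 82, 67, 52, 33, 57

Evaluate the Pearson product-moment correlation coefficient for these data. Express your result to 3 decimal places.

-0.566

n = 6, Σx = 517, Σy = 366, Σx² = 44587, Σy² = 23880, Σxy = 31398
nΣxy − ΣxΣy = 188388 − 189222 = -834
nΣx² − (Σx)² = 267522 − 267289 = 233; nΣy² − (Σy)² = 143280 − 133956 = 9324
r = -834 / √(233 × 9324) = -834 / 1473.9376 ≈ -0.566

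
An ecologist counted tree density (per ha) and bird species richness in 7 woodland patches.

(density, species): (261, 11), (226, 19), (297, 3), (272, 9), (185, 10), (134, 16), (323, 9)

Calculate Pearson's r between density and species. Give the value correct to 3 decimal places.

-0.620

n = 7, Σx = 1698, Σy = 77, Σx² = 437900, Σy² = 1009, Σxy = 17405
nΣxy − ΣxΣy = 121835 − 130746 = -8911
nΣx² − (Σx)² = 3065300 − 2883204 = 182096; nΣy² − (Σy)² = 7063 − 5929 = 1134
r = -8911 / √(182096 × 1134) = -8911 / 14369.9987 ≈ -0.620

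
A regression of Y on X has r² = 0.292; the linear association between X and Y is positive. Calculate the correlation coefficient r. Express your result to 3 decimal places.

|r| = √0.292 = 0.540
The association is positive, so r = 0.540.

0.540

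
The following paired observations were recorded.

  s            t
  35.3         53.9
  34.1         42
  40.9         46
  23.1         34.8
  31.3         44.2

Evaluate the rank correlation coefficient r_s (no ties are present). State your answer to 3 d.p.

Rank s: 4, 3, 5, 1, 2
Rank t: 5, 2, 4, 1, 3
d = rank(s) − rank(t): -1, 1, 1, 0, -1; Σd² = 4
ρ = 1 − 6Σd² / [n(n²−1)] = 1 − 6×4 / (5×24) = 1 − 24/120 ≈ 0.800

0.800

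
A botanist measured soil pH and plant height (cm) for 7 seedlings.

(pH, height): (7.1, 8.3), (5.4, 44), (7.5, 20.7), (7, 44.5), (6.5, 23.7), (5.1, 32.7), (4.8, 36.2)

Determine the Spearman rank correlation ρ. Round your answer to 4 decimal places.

-0.5000

Rank pH: 6, 3, 7, 5, 4, 2, 1
Rank height: 1, 6, 2, 7, 3, 4, 5
d = rank(pH) − rank(height): 5, -3, 5, -2, 1, -2, -4; Σd² = 84
ρ = 1 − 6Σd² / [n(n²−1)] = 1 − 6×84 / (7×48) = 1 − 504/336 ≈ -0.5000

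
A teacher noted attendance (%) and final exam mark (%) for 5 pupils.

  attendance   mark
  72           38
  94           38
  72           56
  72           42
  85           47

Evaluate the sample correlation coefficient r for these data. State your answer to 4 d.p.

n = 5, Σx = 395, Σy = 221, Σx² = 31613, Σy² = 9997, Σxy = 17359
nΣxy − ΣxΣy = 86795 − 87295 = -500
nΣx² − (Σx)² = 158065 − 156025 = 2040; nΣy² − (Σy)² = 49985 − 48841 = 1144
r = -500 / √(2040 × 1144) = -500 / 1527.6649 ≈ -0.3273

-0.3273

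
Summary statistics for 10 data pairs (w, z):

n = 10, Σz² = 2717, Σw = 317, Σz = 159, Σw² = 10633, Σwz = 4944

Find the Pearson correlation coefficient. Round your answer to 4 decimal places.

-0.2899

r = (nΣwz − ΣwΣz) / √[(nΣw² − (Σw)²)(nΣz² − (Σz)²)]
Numerator: 10×4944 − 317×159 = -963
Denominator: √[(106330 − 100489)(27170 − 25281)] = √[5841 × 1889] = 3321.6937
r = -963 / 3321.6937 ≈ -0.2899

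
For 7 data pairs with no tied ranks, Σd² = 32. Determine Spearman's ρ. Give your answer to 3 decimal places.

0.429

ρ = 1 − 6Σd² / [n(n²−1)] = 1 − 6×32 / (7×48)
  = 1 − 192/336 = 1 − 0.5714 ≈ 0.429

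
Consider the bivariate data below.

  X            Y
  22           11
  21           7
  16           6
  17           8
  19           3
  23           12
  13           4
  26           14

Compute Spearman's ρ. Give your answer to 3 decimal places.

Rank X: 6, 5, 2, 3, 4, 7, 1, 8
Rank Y: 6, 4, 3, 5, 1, 7, 2, 8
d = rank(X) − rank(Y): 0, 1, -1, -2, 3, 0, -1, 0; Σd² = 16
ρ = 1 − 6Σd² / [n(n²−1)] = 1 − 6×16 / (8×63) = 1 − 96/504 ≈ 0.810

0.810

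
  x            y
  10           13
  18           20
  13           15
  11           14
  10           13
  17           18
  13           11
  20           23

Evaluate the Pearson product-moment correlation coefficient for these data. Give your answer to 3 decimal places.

0.907

n = 8, Σx = 112, Σy = 127, Σx² = 1672, Σy² = 2133, Σxy = 1878
nΣxy − ΣxΣy = 15024 − 14224 = 800
nΣx² − (Σx)² = 13376 − 12544 = 832; nΣy² − (Σy)² = 17064 − 16129 = 935
r = 800 / √(832 × 935) = 800 / 881.9977 ≈ 0.907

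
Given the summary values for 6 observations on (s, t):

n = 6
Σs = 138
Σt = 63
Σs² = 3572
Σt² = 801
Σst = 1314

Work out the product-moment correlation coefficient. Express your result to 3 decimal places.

-0.573

r = (nΣst − ΣsΣt) / √[(nΣs² − (Σs)²)(nΣt² − (Σt)²)]
Numerator: 6×1314 − 138×63 = -810
Denominator: √[(21432 − 19044)(4806 − 3969)] = √[2388 × 837] = 1413.7737
r = -810 / 1413.7737 ≈ -0.573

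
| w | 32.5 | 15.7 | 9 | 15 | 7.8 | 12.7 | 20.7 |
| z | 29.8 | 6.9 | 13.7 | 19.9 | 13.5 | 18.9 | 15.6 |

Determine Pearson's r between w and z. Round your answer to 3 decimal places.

0.700

n = 7, Σw = 113.4, Σz = 118.3, Σw² = 2259.36, Σz² = 2302.17, Σwz = 2166.88
nΣwz − ΣwΣz = 15168.16 − 13415.22 = 1752.94
nΣw² − (Σw)² = 15815.52 − 12859.56 = 2955.96; nΣz² − (Σz)² = 16115.19 − 13994.89 = 2120.3
r = 1752.94 / √(2955.96 × 2120.3) = 1752.94 / 2503.5019 ≈ 0.700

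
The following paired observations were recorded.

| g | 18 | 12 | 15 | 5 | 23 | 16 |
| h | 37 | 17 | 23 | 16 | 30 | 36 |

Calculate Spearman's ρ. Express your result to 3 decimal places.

Rank g: 5, 2, 3, 1, 6, 4
Rank h: 6, 2, 3, 1, 4, 5
d = rank(g) − rank(h): -1, 0, 0, 0, 2, -1; Σd² = 6
ρ = 1 − 6Σd² / [n(n²−1)] = 1 − 6×6 / (6×35) = 1 − 36/210 ≈ 0.829

0.829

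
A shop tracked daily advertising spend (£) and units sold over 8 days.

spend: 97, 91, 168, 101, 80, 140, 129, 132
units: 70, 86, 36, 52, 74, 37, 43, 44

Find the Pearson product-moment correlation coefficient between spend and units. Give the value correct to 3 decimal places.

-0.876

n = 8, Σx = 938, Σy = 442, Σx² = 116180, Σy² = 26926, Σxy = 48371
nΣxy − ΣxΣy = 386968 − 414596 = -27628
nΣx² − (Σx)² = 929440 − 879844 = 49596; nΣy² − (Σy)² = 215408 − 195364 = 20044
r = -27628 / √(49596 × 20044) = -27628 / 31529.3867 ≈ -0.876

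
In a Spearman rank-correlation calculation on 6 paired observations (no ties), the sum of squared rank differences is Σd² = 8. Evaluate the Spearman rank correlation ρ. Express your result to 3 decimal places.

0.771

ρ = 1 − 6Σd² / [n(n²−1)] = 1 − 6×8 / (6×35)
  = 1 − 48/210 = 1 − 0.2286 ≈ 0.771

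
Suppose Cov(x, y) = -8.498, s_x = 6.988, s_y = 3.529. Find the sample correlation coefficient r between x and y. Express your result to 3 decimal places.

-0.345

r = Cov(x,y) / (s_x · s_y) = -8.498 / (6.988 × 3.529)
  = -8.498 / 24.6607 ≈ -0.345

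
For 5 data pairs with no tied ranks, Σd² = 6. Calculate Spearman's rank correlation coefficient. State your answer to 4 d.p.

0.7000

ρ = 1 − 6Σd² / [n(n²−1)] = 1 − 6×6 / (5×24)
  = 1 − 36/120 = 1 − 0.30000 ≈ 0.7000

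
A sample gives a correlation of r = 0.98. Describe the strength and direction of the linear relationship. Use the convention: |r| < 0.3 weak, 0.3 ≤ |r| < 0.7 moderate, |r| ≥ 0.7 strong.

r = 0.98 > 0 so the relationship is positive.
|r| = 0.98, which falls in the strong range.

strong positive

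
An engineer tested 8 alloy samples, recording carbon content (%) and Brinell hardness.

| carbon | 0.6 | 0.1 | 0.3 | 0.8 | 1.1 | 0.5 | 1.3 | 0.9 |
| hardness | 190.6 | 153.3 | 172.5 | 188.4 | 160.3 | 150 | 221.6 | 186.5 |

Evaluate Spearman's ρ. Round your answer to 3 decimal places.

0.571

Rank carbon: 4, 1, 2, 5, 7, 3, 8, 6
Rank hardness: 7, 2, 4, 6, 3, 1, 8, 5
d = rank(carbon) − rank(hardness): -3, -1, -2, -1, 4, 2, 0, 1; Σd² = 36
ρ = 1 − 6Σd² / [n(n²−1)] = 1 − 6×36 / (8×63) = 1 − 216/504 ≈ 0.571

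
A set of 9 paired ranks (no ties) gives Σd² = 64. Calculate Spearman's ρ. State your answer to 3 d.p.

0.467

ρ = 1 − 6Σd² / [n(n²−1)] = 1 − 6×64 / (9×80)
  = 1 − 384/720 = 1 − 0.5333 ≈ 0.467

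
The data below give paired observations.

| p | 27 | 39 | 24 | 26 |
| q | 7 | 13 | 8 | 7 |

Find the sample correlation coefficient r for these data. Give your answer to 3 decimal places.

n = 4, Σp = 116, Σq = 35, Σp² = 3502, Σq² = 331, Σpq = 1070
nΣpq − ΣpΣq = 4280 − 4060 = 220
nΣp² − (Σp)² = 14008 − 13456 = 552; nΣq² − (Σq)² = 1324 − 1225 = 99
r = 220 / √(552 × 99) = 220 / 233.7691 ≈ 0.941

0.941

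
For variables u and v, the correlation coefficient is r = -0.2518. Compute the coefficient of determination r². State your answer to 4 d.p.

0.0634

r² = (-0.2518)² = 0.0634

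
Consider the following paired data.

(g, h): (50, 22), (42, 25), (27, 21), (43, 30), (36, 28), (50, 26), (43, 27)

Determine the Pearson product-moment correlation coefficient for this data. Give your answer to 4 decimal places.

0.2238

n = 7, Σg = 291, Σh = 179, Σg² = 12487, Σh² = 4639, Σgh = 7476
nΣgh − ΣgΣh = 52332 − 52089 = 243
nΣg² − (Σg)² = 87409 − 84681 = 2728; nΣh² − (Σh)² = 32473 − 32041 = 432
r = 243 / √(2728 × 432) = 243 / 1085.5856 ≈ 0.2238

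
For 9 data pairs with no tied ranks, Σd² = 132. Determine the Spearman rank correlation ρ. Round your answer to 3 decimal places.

-0.100

ρ = 1 − 6Σd² / [n(n²−1)] = 1 − 6×132 / (9×80)
  = 1 − 792/720 = 1 − 1.1000 ≈ -0.100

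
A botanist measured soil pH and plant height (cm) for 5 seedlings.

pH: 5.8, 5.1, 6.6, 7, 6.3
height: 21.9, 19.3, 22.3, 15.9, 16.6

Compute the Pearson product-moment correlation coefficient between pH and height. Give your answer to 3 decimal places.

-0.329

n = 5, Σx = 30.8, Σy = 96, Σx² = 191.9, Σy² = 1877.76, Σxy = 588.51
nΣxy − ΣxΣy = 2942.55 − 2956.8 = -14.25
nΣx² − (Σx)² = 959.5 − 948.64 = 10.86; nΣy² − (Σy)² = 9388.8 − 9216 = 172.8
r = -14.25 / √(10.86 × 172.8) = -14.25 / 43.3198 ≈ -0.329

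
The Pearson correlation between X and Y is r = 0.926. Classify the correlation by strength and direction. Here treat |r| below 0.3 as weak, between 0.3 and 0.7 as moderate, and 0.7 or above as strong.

r = 0.926 > 0 so the relationship is positive.
|r| = 0.926, which falls in the strong range.

strong positive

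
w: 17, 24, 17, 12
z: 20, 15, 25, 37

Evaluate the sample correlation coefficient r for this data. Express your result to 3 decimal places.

n = 4, Σw = 70, Σz = 97, Σw² = 1298, Σz² = 2619, Σwz = 1569
nΣwz − ΣwΣz = 6276 − 6790 = -514
nΣw² − (Σw)² = 5192 − 4900 = 292; nΣz² − (Σz)² = 10476 − 9409 = 1067
r = -514 / √(292 × 1067) = -514 / 558.1792 ≈ -0.921

-0.921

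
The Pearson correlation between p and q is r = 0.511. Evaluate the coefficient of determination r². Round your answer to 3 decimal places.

r² = (0.511)² = 0.261

0.261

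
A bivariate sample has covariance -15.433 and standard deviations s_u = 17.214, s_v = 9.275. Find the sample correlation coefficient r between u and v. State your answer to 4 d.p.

r = Cov(u,v) / (s_u · s_v) = -15.433 / (17.214 × 9.275)
  = -15.433 / 159.6599 ≈ -0.0967

-0.0967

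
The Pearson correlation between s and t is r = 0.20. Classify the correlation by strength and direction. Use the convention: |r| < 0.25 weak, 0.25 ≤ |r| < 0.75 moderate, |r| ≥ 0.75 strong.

r = 0.20 > 0 so the relationship is positive.
|r| = 0.20, which falls in the weak range.

weak positive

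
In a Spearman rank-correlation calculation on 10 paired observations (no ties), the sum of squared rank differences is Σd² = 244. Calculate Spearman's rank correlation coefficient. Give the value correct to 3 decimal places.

ρ = 1 − 6Σd² / [n(n²−1)] = 1 − 6×244 / (10×99)
  = 1 − 1464/990 = 1 − 1.4788 ≈ -0.479

-0.479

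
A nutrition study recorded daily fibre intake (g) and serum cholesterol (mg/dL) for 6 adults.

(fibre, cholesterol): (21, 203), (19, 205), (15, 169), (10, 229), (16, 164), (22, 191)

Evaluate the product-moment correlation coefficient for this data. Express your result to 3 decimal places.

n = 6, Σx = 103, Σy = 1161, Σx² = 1867, Σy² = 227613, Σxy = 19809
nΣxy − ΣxΣy = 118854 − 119583 = -729
nΣx² − (Σx)² = 11202 − 10609 = 593; nΣy² − (Σy)² = 1365678 − 1347921 = 17757
r = -729 / √(593 × 17757) = -729 / 3244.9809 ≈ -0.225

-0.225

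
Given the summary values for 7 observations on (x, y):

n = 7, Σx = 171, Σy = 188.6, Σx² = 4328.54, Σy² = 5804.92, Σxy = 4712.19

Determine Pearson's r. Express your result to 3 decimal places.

r = (nΣxy − ΣxΣy) / √[(nΣx² − (Σx)²)(nΣy² − (Σy)²)]
Numerator: 7×4712.19 − 171×188.6 = 734.73
Denominator: √[(30299.78 − 29241)(40634.44 − 35569.96)] = √[1058.78 × 5064.48] = 2315.6360
r = 734.73 / 2315.6360 ≈ 0.317

0.317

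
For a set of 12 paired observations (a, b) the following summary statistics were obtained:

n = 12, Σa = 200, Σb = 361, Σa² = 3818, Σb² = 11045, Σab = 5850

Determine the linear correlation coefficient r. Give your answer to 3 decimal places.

-0.557

r = (nΣab − ΣaΣb) / √[(nΣa² − (Σa)²)(nΣb² − (Σb)²)]
Numerator: 12×5850 − 200×361 = -2000
Denominator: √[(45816 − 40000)(132540 − 130321)] = √[5816 × 2219] = 3592.4510
r = -2000 / 3592.4510 ≈ -0.557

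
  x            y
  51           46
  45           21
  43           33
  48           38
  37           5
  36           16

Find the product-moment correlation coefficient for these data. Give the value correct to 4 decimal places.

n = 6, Σx = 260, Σy = 159, Σx² = 11444, Σy² = 5371, Σxy = 7295
nΣxy − ΣxΣy = 43770 − 41340 = 2430
nΣx² − (Σx)² = 68664 − 67600 = 1064; nΣy² − (Σy)² = 32226 − 25281 = 6945
r = 2430 / √(1064 × 6945) = 2430 / 2718.3598 ≈ 0.8939

0.8939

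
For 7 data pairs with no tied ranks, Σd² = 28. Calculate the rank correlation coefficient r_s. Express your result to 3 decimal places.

ρ = 1 − 6Σd² / [n(n²−1)] = 1 − 6×28 / (7×48)
  = 1 − 168/336 = 1 − 0.5000 ≈ 0.500

0.500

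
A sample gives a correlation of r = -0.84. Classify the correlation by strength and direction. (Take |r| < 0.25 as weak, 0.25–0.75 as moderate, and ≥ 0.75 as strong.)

strong negative

r = -0.84 < 0 so the relationship is negative.
|r| = 0.84, which falls in the strong range.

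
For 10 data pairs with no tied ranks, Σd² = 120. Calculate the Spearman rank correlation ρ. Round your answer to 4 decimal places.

ρ = 1 − 6Σd² / [n(n²−1)] = 1 − 6×120 / (10×99)
  = 1 − 720/990 = 1 − 0.72727 ≈ 0.2727

0.2727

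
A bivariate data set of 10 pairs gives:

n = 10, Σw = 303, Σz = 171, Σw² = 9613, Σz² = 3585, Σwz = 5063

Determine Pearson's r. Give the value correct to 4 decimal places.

-0.2214

r = (nΣwz − ΣwΣz) / √[(nΣw² − (Σw)²)(nΣz² − (Σz)²)]
Numerator: 10×5063 − 303×171 = -1183
Denominator: √[(96130 − 91809)(35850 − 29241)] = √[4321 × 6609] = 5343.9208
r = -1183 / 5343.9208 ≈ -0.2214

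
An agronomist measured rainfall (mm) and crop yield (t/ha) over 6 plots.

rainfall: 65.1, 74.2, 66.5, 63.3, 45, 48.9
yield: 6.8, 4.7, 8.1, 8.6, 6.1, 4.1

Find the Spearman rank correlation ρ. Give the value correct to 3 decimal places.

Rank rainfall: 4, 6, 5, 3, 1, 2
Rank yield: 4, 2, 5, 6, 3, 1
d = rank(rainfall) − rank(yield): 0, 4, 0, -3, -2, 1; Σd² = 30
ρ = 1 − 6Σd² / [n(n²−1)] = 1 − 6×30 / (6×35) = 1 − 180/210 ≈ 0.143

0.143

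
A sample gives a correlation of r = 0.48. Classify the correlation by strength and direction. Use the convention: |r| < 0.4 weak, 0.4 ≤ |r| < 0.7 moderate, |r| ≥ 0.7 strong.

moderate positive

r = 0.48 > 0 so the relationship is positive.
|r| = 0.48, which falls in the moderate range.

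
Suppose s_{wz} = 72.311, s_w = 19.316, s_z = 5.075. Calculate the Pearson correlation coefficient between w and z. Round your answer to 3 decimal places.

0.738

r = Cov(w,z) / (s_w · s_z) = 72.311 / (19.316 × 5.075)
  = 72.311 / 98.0287 ≈ 0.738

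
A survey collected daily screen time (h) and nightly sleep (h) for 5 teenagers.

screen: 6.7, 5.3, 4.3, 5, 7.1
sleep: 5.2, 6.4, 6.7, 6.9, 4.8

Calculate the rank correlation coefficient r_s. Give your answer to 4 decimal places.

-0.9000

Rank screen: 4, 3, 1, 2, 5
Rank sleep: 2, 3, 4, 5, 1
d = rank(screen) − rank(sleep): 2, 0, -3, -3, 4; Σd² = 38
ρ = 1 − 6Σd² / [n(n²−1)] = 1 − 6×38 / (5×24) = 1 − 228/120 ≈ -0.9000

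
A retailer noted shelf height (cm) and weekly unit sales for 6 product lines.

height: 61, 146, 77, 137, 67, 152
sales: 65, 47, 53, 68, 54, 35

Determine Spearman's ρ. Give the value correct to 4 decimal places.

-0.6571

Rank height: 1, 5, 3, 4, 2, 6
Rank sales: 5, 2, 3, 6, 4, 1
d = rank(height) − rank(sales): -4, 3, 0, -2, -2, 5; Σd² = 58
ρ = 1 − 6Σd² / [n(n²−1)] = 1 − 6×58 / (6×35) = 1 − 348/210 ≈ -0.6571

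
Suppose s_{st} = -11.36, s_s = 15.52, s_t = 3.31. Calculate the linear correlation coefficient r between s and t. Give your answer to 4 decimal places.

r = Cov(s,t) / (s_s · s_t) = -11.36 / (15.52 × 3.31)
  = -11.36 / 51.3712 ≈ -0.2211

-0.2211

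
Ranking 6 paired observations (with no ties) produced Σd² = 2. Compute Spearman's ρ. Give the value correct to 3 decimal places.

ρ = 1 − 6Σd² / [n(n²−1)] = 1 − 6×2 / (6×35)
  = 1 − 12/210 = 1 − 0.0571 ≈ 0.943

0.943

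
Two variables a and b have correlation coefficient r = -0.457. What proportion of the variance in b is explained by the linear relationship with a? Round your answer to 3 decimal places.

0.209

r² = (-0.457)² = 0.209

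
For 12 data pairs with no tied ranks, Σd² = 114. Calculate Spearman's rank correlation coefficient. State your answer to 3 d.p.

0.601

ρ = 1 − 6Σd² / [n(n²−1)] = 1 − 6×114 / (12×143)
  = 1 − 684/1716 = 1 − 0.3986 ≈ 0.601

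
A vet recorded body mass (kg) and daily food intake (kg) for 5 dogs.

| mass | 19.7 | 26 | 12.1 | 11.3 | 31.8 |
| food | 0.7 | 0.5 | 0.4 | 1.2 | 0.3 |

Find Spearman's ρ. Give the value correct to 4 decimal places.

-0.7000

Rank mass: 3, 4, 2, 1, 5
Rank food: 4, 3, 2, 5, 1
d = rank(mass) − rank(food): -1, 1, 0, -4, 4; Σd² = 34
ρ = 1 − 6Σd² / [n(n²−1)] = 1 − 6×34 / (5×24) = 1 − 204/120 ≈ -0.7000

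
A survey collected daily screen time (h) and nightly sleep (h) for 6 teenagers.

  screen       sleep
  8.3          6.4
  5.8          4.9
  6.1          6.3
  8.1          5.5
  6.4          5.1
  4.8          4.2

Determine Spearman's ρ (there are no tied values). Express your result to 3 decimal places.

Rank screen: 6, 2, 3, 5, 4, 1
Rank sleep: 6, 2, 5, 4, 3, 1
d = rank(screen) − rank(sleep): 0, 0, -2, 1, 1, 0; Σd² = 6
ρ = 1 − 6Σd² / [n(n²−1)] = 1 − 6×6 / (6×35) = 1 − 36/210 ≈ 0.829

0.829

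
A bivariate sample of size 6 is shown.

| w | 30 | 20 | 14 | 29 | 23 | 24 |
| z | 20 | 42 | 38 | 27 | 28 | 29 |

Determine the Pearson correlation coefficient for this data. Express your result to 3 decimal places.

-0.838

n = 6, Σw = 140, Σz = 184, Σw² = 3442, Σz² = 5962, Σwz = 4095
nΣwz − ΣwΣz = 24570 − 25760 = -1190
nΣw² − (Σw)² = 20652 − 19600 = 1052; nΣz² − (Σz)² = 35772 − 33856 = 1916
r = -1190 / √(1052 × 1916) = -1190 / 1419.7296 ≈ -0.838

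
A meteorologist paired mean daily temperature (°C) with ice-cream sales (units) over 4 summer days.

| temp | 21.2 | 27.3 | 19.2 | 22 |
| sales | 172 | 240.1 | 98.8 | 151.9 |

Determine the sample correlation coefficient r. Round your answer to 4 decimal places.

n = 4, Σx = 89.7, Σy = 662.8, Σx² = 2047.37, Σy² = 120067.06, Σxy = 15439.89
nΣxy − ΣxΣy = 61759.56 − 59453.16 = 2306.4
nΣx² − (Σx)² = 8189.48 − 8046.09 = 143.39; nΣy² − (Σy)² = 480268.24 − 439303.84 = 40964.4
r = 2306.4 / √(143.39 × 40964.4) = 2306.4 / 2423.6100 ≈ 0.9516

0.9516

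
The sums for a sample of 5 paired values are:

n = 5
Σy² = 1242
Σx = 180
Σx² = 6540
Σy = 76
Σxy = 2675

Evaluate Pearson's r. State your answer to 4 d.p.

r = (nΣxy − ΣxΣy) / √[(nΣx² − (Σx)²)(nΣy² − (Σy)²)]
Numerator: 5×2675 − 180×76 = -305
Denominator: √[(32700 − 32400)(6210 − 5776)] = √[300 × 434] = 360.8324
r = -305 / 360.8324 ≈ -0.8453

-0.8453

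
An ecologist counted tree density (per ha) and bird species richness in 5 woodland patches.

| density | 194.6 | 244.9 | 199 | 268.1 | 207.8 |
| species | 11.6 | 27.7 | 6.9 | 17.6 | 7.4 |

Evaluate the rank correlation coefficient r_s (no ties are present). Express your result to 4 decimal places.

Rank density: 1, 4, 2, 5, 3
Rank species: 3, 5, 1, 4, 2
d = rank(density) − rank(species): -2, -1, 1, 1, 1; Σd² = 8
ρ = 1 − 6Σd² / [n(n²−1)] = 1 − 6×8 / (5×24) = 1 − 48/120 ≈ 0.6000

0.6000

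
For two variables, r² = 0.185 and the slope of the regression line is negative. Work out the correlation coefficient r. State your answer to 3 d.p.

|r| = √0.185 = 0.430
The association is negative, so r = −0.430.

-0.430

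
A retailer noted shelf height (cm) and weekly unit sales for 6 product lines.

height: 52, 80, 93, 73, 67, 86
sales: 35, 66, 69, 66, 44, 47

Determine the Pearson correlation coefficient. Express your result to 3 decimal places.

0.714

n = 6, Σx = 451, Σy = 327, Σx² = 34967, Σy² = 18843, Σxy = 25325
nΣxy − ΣxΣy = 151950 − 147477 = 4473
nΣx² − (Σx)² = 209802 − 203401 = 6401; nΣy² − (Σy)² = 113058 − 106929 = 6129
r = 4473 / √(6401 × 6129) = 4473 / 6263.5237 ≈ 0.714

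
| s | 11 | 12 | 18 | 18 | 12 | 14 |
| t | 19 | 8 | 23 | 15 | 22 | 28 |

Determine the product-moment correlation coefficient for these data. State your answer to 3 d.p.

n = 6, Σs = 85, Σt = 115, Σs² = 1253, Σt² = 2447, Σst = 1645
nΣst − ΣsΣt = 9870 − 9775 = 95
nΣs² − (Σs)² = 7518 − 7225 = 293; nΣt² − (Σt)² = 14682 − 13225 = 1457
r = 95 / √(293 × 1457) = 95 / 653.3766 ≈ 0.145

0.145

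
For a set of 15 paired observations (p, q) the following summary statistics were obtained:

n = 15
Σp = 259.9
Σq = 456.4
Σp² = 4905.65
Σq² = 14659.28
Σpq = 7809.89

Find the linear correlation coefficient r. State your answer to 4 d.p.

r = (nΣpq − ΣpΣq) / √[(nΣp² − (Σp)²)(nΣq² − (Σq)²)]
Numerator: 15×7809.89 − 259.9×456.4 = -1470.01
Denominator: √[(73584.75 − 67548.01)(219889.2 − 208300.96)] = √[6036.74 × 11588.24] = 8363.9220
r = -1470.01 / 8363.9220 ≈ -0.1758

-0.1758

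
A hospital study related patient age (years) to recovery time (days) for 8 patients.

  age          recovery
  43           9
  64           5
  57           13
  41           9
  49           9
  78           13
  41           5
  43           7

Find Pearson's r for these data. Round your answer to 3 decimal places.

0.474

n = 8, Σx = 416, Σy = 70, Σx² = 22890, Σy² = 680, Σxy = 3778
nΣxy − ΣxΣy = 30224 − 29120 = 1104
nΣx² − (Σx)² = 183120 − 173056 = 10064; nΣy² − (Σy)² = 5440 − 4900 = 540
r = 1104 / √(10064 × 540) = 1104 / 2331.2143 ≈ 0.474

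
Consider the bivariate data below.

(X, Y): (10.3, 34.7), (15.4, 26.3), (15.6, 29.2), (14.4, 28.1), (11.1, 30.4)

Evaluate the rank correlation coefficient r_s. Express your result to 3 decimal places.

-0.700

Rank X: 1, 4, 5, 3, 2
Rank Y: 5, 1, 3, 2, 4
d = rank(X) − rank(Y): -4, 3, 2, 1, -2; Σd² = 34
ρ = 1 − 6Σd² / [n(n²−1)] = 1 − 6×34 / (5×24) = 1 − 204/120 ≈ -0.700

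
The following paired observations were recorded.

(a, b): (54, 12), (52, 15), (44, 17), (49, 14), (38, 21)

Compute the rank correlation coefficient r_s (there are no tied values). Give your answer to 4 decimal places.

Rank a: 5, 4, 2, 3, 1
Rank b: 1, 3, 4, 2, 5
d = rank(a) − rank(b): 4, 1, -2, 1, -4; Σd² = 38
ρ = 1 − 6Σd² / [n(n²−1)] = 1 − 6×38 / (5×24) = 1 − 228/120 ≈ -0.9000

-0.9000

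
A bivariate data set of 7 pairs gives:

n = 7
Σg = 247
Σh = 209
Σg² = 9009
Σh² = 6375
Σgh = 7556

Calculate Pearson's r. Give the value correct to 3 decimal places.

r = (nΣgh − ΣgΣh) / √[(nΣg² − (Σg)²)(nΣh² − (Σh)²)]
Numerator: 7×7556 − 247×209 = 1269
Denominator: √[(63063 − 61009)(44625 − 43681)] = √[2054 × 944] = 1392.4712
r = 1269 / 1392.4712 ≈ 0.911

0.911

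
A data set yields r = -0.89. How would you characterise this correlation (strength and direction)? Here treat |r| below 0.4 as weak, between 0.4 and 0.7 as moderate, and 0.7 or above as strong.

strong negative

r = -0.89 < 0 so the relationship is negative.
|r| = 0.89, which falls in the strong range.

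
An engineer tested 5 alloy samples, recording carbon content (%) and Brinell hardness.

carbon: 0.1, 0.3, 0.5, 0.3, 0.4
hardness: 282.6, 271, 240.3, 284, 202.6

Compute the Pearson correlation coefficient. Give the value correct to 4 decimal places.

n = 5, Σx = 1.6, Σy = 1280.5, Σx² = 0.6, Σy² = 332750.61, Σxy = 395.95
nΣxy − ΣxΣy = 1979.75 − 2048.8 = -69.05
nΣx² − (Σx)² = 3 − 2.56 = 0.44; nΣy² − (Σy)² = 1663753.05 − 1639680.25 = 24072.8
r = -69.05 / √(0.44 × 24072.8) = -69.05 / 102.9176 ≈ -0.6709

-0.6709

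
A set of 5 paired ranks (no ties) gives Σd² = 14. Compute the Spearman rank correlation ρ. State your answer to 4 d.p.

0.3000

ρ = 1 − 6Σd² / [n(n²−1)] = 1 − 6×14 / (5×24)
  = 1 − 84/120 = 1 − 0.70000 ≈ 0.3000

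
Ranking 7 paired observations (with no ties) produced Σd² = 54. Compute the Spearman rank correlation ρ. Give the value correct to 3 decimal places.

ρ = 1 − 6Σd² / [n(n²−1)] = 1 − 6×54 / (7×48)
  = 1 − 324/336 = 1 − 0.9643 ≈ 0.036

0.036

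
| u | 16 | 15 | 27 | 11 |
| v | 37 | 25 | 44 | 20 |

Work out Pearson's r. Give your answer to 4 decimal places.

n = 4, Σu = 69, Σv = 126, Σu² = 1331, Σv² = 4330, Σuv = 2375
nΣuv − ΣuΣv = 9500 − 8694 = 806
nΣu² − (Σu)² = 5324 − 4761 = 563; nΣv² − (Σv)² = 17320 − 15876 = 1444
r = 806 / √(563 × 1444) = 806 / 901.6496 ≈ 0.8939

0.8939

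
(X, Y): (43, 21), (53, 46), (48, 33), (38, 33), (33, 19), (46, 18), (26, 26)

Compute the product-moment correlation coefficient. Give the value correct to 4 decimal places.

0.4873

n = 7, ΣX = 287, ΣY = 196, ΣX² = 12287, ΣY² = 6096, ΣXY = 8310
nΣXY − ΣXΣY = 58170 − 56252 = 1918
nΣX² − (ΣX)² = 86009 − 82369 = 3640; nΣY² − (ΣY)² = 42672 − 38416 = 4256
r = 1918 / √(3640 × 4256) = 1918 / 3935.9675 ≈ 0.4873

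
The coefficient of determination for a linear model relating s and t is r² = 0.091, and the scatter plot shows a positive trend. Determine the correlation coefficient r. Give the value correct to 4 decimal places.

|r| = √0.091 = 0.3017
The association is positive, so r = 0.3017.

0.3017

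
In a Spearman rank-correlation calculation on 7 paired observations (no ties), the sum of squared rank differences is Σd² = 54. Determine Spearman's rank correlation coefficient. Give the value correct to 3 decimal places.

ρ = 1 − 6Σd² / [n(n²−1)] = 1 − 6×54 / (7×48)
  = 1 − 324/336 = 1 − 0.9643 ≈ 0.036

0.036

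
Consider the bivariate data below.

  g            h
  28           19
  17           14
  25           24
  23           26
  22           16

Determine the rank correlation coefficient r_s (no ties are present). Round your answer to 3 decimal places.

Rank g: 5, 1, 4, 3, 2
Rank h: 3, 1, 4, 5, 2
d = rank(g) − rank(h): 2, 0, 0, -2, 0; Σd² = 8
ρ = 1 − 6Σd² / [n(n²−1)] = 1 − 6×8 / (5×24) = 1 − 48/120 ≈ 0.600

0.600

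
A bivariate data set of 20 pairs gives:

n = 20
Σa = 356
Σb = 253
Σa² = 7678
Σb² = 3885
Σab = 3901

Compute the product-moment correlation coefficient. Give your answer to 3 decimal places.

r = (nΣab − ΣaΣb) / √[(nΣa² − (Σa)²)(nΣb² − (Σb)²)]
Numerator: 20×3901 − 356×253 = -12048
Denominator: √[(153560 − 126736)(77700 − 64009)] = √[26824 × 13691] = 19163.6996
r = -12048 / 19163.6996 ≈ -0.629

-0.629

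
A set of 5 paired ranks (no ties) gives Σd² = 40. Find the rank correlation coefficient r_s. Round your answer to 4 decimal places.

ρ = 1 − 6Σd² / [n(n²−1)] = 1 − 6×40 / (5×24)
  = 1 − 240/120 = 1 − 2.00000 ≈ -1.0000

-1.0000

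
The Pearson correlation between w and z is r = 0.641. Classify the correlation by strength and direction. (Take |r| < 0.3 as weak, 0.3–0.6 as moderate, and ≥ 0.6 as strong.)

r = 0.641 > 0 so the relationship is positive.
|r| = 0.641, which falls in the strong range.

strong positive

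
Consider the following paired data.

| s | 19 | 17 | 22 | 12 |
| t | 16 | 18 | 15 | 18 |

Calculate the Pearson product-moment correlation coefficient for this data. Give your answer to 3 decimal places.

n = 4, Σs = 70, Σt = 67, Σs² = 1278, Σt² = 1129, Σst = 1156
nΣst − ΣsΣt = 4624 − 4690 = -66
nΣs² − (Σs)² = 5112 − 4900 = 212; nΣt² − (Σt)² = 4516 − 4489 = 27
r = -66 / √(212 × 27) = -66 / 75.6571 ≈ -0.872

-0.872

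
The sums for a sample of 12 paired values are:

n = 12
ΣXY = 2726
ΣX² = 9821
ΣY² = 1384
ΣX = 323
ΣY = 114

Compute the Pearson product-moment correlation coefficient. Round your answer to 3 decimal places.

-0.588

r = (nΣXY − ΣXΣY) / √[(nΣX² − (ΣX)²)(nΣY² − (ΣY)²)]
Numerator: 12×2726 − 323×114 = -4110
Denominator: √[(117852 − 104329)(16608 − 12996)] = √[13523 × 3612] = 6988.9252
r = -4110 / 6988.9252 ≈ -0.588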